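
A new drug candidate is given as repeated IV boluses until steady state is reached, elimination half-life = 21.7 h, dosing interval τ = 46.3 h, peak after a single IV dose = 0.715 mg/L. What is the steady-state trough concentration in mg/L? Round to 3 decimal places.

0.211 mg/L

k = ln2 / t½ = 0.693147 / 21.7 = 0.03194 h⁻¹
e^(−kτ) = e^(−0.03194 × 46.3) = 0.2279
Accumulation ratio R = 1 / (1 − e^(−kτ)) = 1 / (1 − 0.2279) = 1.295
Steady-state trough = C₀ × R × e^(−kτ) = 0.715 × 1.295 × 0.2279 = 0.2110 mg/L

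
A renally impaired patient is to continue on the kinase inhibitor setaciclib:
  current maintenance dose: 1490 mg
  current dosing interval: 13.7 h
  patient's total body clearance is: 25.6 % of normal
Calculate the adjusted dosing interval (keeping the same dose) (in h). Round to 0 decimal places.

To keep the same average steady-state level, dosing rate must scale with clearance.
CL ratio = 25.6 / 100 = 0.2560
New interval (same dose) = 13.7 / 0.2560 = 53.52 h

54 h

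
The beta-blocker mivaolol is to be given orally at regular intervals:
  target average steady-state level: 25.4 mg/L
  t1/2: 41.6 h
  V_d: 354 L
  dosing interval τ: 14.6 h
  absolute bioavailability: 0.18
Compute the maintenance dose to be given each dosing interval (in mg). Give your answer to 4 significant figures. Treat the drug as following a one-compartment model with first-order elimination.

12150 mg

k = ln2 / t½ = 0.693147 / 41.6 = 0.01666 h⁻¹
CL = k × Vd = 0.01666 × 354 = 5.898 L/h
At steady state, F × (Dose/τ) = Css × CL.
Dose = Css × CL × τ / F = 25.4 × 5.898 × 14.6 / 0.18 = 12150 mg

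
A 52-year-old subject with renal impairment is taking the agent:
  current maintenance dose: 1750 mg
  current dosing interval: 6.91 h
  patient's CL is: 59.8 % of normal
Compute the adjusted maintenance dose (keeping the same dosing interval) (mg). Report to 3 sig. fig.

To keep the same average steady-state level, dosing rate must scale with clearance.
CL ratio = 59.8 / 100 = 0.5980
New dose (same interval) = 1750 × 0.5980 = 1047 mg

1050 mg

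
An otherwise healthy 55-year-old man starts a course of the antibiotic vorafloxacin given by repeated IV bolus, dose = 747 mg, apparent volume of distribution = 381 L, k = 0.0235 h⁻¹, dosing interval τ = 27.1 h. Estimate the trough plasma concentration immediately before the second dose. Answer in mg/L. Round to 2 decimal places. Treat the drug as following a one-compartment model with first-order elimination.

1.04 mg/L

C₀ per dose = Dose / Vd = 747 / 381 = 1.961 mg/L
Fraction remaining after one interval: r = e^(−kτ) = e^(−0.02350 × 27.1) = 0.5290
Before dose 2, 1 dose has been given (aged 1τ).
C_trough = C₀ × r = 1.961 × 0.5290 = 1.037 mg/L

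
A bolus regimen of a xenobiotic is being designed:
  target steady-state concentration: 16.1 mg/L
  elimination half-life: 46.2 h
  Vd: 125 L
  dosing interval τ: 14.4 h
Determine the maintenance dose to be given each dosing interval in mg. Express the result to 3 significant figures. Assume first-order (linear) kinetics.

435 mg

k = ln2 / t½ = 0.693147 / 46.2 = 0.01500 h⁻¹
CL = k × Vd = 0.01500 × 125 = 1.875 L/h
At steady state, Dose/τ = Css × CL.
Dose = Css × CL × τ = 16.1 × 1.875 × 14.4 = 434.7 mg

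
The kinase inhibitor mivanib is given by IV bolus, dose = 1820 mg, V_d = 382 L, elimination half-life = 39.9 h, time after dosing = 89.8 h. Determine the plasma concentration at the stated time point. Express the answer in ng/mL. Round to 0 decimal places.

C₀ = Dose / Vd = 1820 / 382 = 4.764 mg/L
k = ln2 / t½ = 0.693147 / 39.9 = 0.01737 h⁻¹
C = C₀ · e^(−k·t) = 4.764 × e^(−0.01737 × 89.8)
  = 4.764 × 0.2102 = 1.001 mg/L
Convert: 1.001 mg/L × 1000 = 1001 ng/mL

1001 ng/mL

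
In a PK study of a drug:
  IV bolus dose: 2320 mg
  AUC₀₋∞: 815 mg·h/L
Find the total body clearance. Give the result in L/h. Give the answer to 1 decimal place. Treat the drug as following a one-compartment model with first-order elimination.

2.8 L/h

CL = Dose / AUC = 2320 / 815 = 2.847 L/h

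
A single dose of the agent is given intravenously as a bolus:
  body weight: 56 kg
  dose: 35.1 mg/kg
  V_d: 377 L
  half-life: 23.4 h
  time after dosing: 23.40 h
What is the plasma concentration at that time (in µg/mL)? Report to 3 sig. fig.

Total dose = 35.1 × 56 = 1966 mg
C₀ = Dose / Vd = 1966 / 377 = 5.215 mg/L
k = ln2 / t½ = 0.693147 / 23.4 = 0.02962 h⁻¹
t / t½ = 23.40 / 23.4 = 1 half-lives
C = C₀ × (1/2)^1 = 5.215 × 0.5000 = 2.608 mg/L
(2.608 mg/L = 2.608 µg/mL)

2.61 µg/mL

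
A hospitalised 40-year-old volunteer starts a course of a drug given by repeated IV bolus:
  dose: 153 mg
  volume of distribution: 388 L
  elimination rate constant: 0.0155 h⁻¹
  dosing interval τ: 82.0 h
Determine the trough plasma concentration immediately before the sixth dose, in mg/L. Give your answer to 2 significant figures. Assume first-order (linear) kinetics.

0.15 mg/L

C₀ per dose = Dose / Vd = 153 / 388 = 0.3943 mg/L
Fraction remaining after one interval: r = e^(−kτ) = e^(−0.01550 × 82.0) = 0.2806
Before dose 6, 5 doses have been given (aged 1τ, 2τ, 3τ, 4τ, 5τ).
C_trough = C₀ × (r + r² + … + r^5) = C₀ × r(1−r^5)/(1−r)
        = 0.3943 × 0.2806 × (1 − 0.001740) / (1 − 0.2806) = 0.1535 mg/L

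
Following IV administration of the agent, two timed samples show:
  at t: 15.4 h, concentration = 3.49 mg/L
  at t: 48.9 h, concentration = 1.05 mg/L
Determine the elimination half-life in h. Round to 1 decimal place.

k = ln(C₁/C₂) / (t₂ − t₁) = ln(3.49/1.05) / (48.9 − 15.4)
  = 1.201 / 33.50 = 0.03585 h⁻¹
t½ = ln2 / k = 0.693147 / 0.03585 = 19.33 h

19.3 h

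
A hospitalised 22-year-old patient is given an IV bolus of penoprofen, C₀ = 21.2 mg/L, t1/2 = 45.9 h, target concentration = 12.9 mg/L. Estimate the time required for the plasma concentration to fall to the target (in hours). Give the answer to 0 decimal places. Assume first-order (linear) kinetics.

33 h

k = ln2 / t½ = 0.693147 / 45.9 = 0.01510 h⁻¹
t = ln(C₀ / C) / k = ln(21.20 / 12.9) / 0.01510
  = ln(1.643) / 0.01510 = 0.4965 / 0.01510 = 32.88 h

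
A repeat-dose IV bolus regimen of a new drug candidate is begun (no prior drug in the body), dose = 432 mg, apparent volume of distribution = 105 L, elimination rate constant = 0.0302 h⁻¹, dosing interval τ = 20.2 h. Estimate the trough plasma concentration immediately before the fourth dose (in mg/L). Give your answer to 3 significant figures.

4.11 mg/L

C₀ per dose = Dose / Vd = 432 / 105 = 4.114 mg/L
Fraction remaining after one interval: r = e^(−kτ) = e^(−0.03020 × 20.2) = 0.5433
Before dose 4, 3 doses have been given (aged 1τ, 2τ, 3τ).
C_trough = C₀ × (r + r² + … + r^3) = C₀ × r(1−r^3)/(1−r)
        = 4.114 × 0.5433 × (1 − 0.1604) / (1 − 0.5433) = 4.109 mg/L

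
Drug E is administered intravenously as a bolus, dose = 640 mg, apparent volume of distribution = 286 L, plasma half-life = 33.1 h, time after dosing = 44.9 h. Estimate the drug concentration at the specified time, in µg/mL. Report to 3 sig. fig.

0.874 µg/mL

C₀ = Dose / Vd = 640.0 / 286 = 2.238 mg/L
k = ln2 / t½ = 0.693147 / 33.1 = 0.02094 h⁻¹
C = C₀ · e^(−k·t) = 2.238 × e^(−0.02094 × 44.9)
  = 2.238 × 0.3905 = 0.8739 mg/L
(0.8739 mg/L = 0.8739 µg/mL)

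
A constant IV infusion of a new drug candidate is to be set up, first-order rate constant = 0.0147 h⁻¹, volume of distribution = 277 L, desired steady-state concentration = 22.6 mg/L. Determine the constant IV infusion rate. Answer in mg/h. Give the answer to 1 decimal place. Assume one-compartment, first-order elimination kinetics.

92.0 mg/h

CL = k × Vd = 0.01470 × 277 = 4.072 L/h
At steady state, infusion rate R₀ = Css × CL = 22.6 × 4.072 = 92.03 mg/h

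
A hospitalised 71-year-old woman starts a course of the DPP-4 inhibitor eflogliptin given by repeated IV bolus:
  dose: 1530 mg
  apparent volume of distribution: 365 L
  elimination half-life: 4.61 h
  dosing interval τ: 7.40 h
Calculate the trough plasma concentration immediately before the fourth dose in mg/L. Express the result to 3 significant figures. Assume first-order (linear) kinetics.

1.98 mg/L

C₀ per dose = Dose / Vd = 1530 / 365 = 4.192 mg/L
k = ln2 / t½ = 0.693147 / 4.61 = 0.1504 h⁻¹
Fraction remaining after one interval: r = e^(−kτ) = e^(−0.1504 × 7.40) = 0.3286
Before dose 4, 3 doses have been given (aged 1τ, 2τ, 3τ).
C_trough = C₀ × (r + r² + … + r^3) = C₀ × r(1−r^3)/(1−r)
        = 4.192 × 0.3286 × (1 − 0.03548) / (1 − 0.3286) = 1.979 mg/L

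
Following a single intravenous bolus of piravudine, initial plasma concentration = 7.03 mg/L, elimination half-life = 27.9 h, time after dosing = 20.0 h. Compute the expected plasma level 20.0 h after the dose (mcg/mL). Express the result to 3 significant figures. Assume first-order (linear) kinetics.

4.28 mcg/mL

k = ln2 / t½ = 0.693147 / 27.9 = 0.02484 h⁻¹
C = C₀ · e^(−k·t) = 7.030 × e^(−0.02484 × 20.0)
  = 7.030 × 0.6085 = 4.278 mg/L
(4.278 mg/L = 4.278 mcg/mL)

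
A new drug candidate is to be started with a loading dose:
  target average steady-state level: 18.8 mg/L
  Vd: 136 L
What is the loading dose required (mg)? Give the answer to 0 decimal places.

LD = Css × Vd = 18.8 × 136 = 2557 mg

2557 mg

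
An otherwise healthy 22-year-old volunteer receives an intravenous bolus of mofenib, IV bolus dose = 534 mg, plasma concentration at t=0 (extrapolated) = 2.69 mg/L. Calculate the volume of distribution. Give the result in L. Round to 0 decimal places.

199 L

Vd = Dose / C₀ = 534.0 / 2.69 = 198.5 L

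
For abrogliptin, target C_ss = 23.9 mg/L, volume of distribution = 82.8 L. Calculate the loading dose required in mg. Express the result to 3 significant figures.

LD = Css × Vd = 23.9 × 82.8 = 1979 mg

1980 mg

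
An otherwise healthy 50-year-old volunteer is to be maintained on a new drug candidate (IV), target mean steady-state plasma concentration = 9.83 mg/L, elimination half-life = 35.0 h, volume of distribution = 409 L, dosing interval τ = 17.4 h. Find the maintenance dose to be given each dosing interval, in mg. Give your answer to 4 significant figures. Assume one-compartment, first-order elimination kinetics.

k = ln2 / t½ = 0.693147 / 35.0 = 0.01980 h⁻¹
CL = k × Vd = 0.01980 × 409 = 8.098 L/h
At steady state, Dose/τ = Css × CL.
Dose = Css × CL × τ = 9.83 × 8.098 × 17.4 = 1385 mg

1385 mg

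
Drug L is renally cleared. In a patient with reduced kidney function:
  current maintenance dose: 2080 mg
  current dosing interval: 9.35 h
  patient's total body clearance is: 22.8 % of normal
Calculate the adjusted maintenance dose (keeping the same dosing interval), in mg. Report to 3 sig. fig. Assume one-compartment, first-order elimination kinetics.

To keep the same average steady-state level, dosing rate must scale with clearance.
CL ratio = 22.8 / 100 = 0.2280
New dose (same interval) = 2080 × 0.2280 = 474.2 mg

474 mg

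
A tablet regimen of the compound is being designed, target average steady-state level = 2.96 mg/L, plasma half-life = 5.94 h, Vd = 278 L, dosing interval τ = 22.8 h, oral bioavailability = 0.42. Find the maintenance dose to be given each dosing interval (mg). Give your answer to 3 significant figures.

5210 mg

k = ln2 / t½ = 0.693147 / 5.94 = 0.1167 h⁻¹
CL = k × Vd = 0.1167 × 278 = 32.44 L/h
At steady state, F × (Dose/τ) = Css × CL.
Dose = Css × CL × τ / F = 2.96 × 32.44 × 22.8 / 0.42 = 5213 mg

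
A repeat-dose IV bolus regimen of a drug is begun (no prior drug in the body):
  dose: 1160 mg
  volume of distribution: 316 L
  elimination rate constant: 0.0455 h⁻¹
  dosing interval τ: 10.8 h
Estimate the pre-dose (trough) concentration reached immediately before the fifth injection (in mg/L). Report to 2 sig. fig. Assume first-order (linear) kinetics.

5.0 mg/L

C₀ per dose = Dose / Vd = 1160 / 316 = 3.671 mg/L
Fraction remaining after one interval: r = e^(−kτ) = e^(−0.04550 × 10.8) = 0.6118
Before dose 5, 4 doses have been given (aged 1τ, 2τ, 3τ, 4τ).
C_trough = C₀ × (r + r² + … + r^4) = C₀ × r(1−r^4)/(1−r)
        = 3.671 × 0.6118 × (1 − 0.1401) / (1 − 0.6118) = 4.975 mg/L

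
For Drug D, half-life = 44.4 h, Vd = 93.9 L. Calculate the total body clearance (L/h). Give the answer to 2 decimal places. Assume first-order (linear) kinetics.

1.47 L/h

k = ln2 / t½ = 0.693147 / 44.4 = 0.01561 h⁻¹
CL = k × Vd = 0.01561 × 93.9 = 1.466 L/h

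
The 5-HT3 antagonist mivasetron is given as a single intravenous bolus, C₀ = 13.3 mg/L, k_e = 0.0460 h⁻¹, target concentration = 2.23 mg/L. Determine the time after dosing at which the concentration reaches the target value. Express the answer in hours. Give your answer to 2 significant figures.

t = ln(C₀ / C) / k = ln(13.30 / 2.23) / 0.04600
  = ln(5.964) / 0.04600 = 1.786 / 0.04600 = 38.83 h

39 h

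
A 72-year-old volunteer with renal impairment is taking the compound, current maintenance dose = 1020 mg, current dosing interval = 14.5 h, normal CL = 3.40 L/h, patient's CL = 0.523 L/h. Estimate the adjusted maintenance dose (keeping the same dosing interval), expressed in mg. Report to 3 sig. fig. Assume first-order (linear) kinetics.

157 mg

To keep the same average steady-state level, dosing rate must scale with clearance.
CL ratio = 0.523 / 3.40 = 0.1538
New dose (same interval) = 1020 × 0.1538 = 156.9 mg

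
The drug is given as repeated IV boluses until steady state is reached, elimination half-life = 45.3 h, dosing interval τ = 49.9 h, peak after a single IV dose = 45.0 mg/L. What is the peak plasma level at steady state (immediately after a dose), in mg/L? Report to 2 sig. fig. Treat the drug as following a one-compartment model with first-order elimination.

k = ln2 / t½ = 0.693147 / 45.3 = 0.01530 h⁻¹
e^(−kτ) = e^(−0.01530 × 49.9) = 0.4660
Accumulation ratio R = 1 / (1 − e^(−kτ)) = 1 / (1 − 0.4660) = 1.873
Steady-state peak = C₀ × R = 45.0 × 1.873 = 84.29 mg/L

84 mg/L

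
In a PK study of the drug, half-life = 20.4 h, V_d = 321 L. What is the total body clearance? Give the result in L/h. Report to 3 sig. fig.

k = ln2 / t½ = 0.693147 / 20.4 = 0.03398 h⁻¹
CL = k × Vd = 0.03398 × 321 = 10.91 L/h

10.9 L/h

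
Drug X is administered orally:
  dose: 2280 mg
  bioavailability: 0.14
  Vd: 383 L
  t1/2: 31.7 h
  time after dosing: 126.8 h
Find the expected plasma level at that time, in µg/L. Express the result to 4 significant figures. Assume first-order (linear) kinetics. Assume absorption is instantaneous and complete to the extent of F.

Amount reaching circulation = F × Dose = 0.14 × 2280 = 319.2 mg
C₀ = F·Dose / Vd = 319.2 / 383 = 0.8334 mg/L
k = ln2 / t½ = 0.693147 / 31.7 = 0.02187 h⁻¹
t / t½ = 126.8 / 31.7 = 4 half-lives
C = C₀ × (1/2)^4 = 0.8334 × 0.06250 = 0.05209 mg/L
Convert: 0.05209 mg/L × 1000 = 52.09 µg/L

52.09 µg/L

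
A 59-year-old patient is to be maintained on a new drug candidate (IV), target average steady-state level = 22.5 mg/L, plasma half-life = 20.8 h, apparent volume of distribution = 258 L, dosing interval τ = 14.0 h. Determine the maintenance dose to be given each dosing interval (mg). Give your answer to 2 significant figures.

k = ln2 / t½ = 0.693147 / 20.8 = 0.03332 h⁻¹
CL = k × Vd = 0.03332 × 258 = 8.597 L/h
At steady state, Dose/τ = Css × CL.
Dose = Css × CL × τ = 22.5 × 8.597 × 14.0 = 2708 mg

2700 mg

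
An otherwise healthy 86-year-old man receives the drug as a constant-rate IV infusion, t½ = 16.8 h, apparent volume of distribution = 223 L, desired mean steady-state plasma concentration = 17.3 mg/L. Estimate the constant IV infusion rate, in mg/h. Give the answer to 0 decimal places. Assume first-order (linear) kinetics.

159 mg/h

k = ln2 / t½ = 0.693147 / 16.8 = 0.04126 h⁻¹
CL = k × Vd = 0.04126 × 223 = 9.201 L/h
At steady state, infusion rate R₀ = Css × CL = 17.3 × 9.201 = 159.2 mg/h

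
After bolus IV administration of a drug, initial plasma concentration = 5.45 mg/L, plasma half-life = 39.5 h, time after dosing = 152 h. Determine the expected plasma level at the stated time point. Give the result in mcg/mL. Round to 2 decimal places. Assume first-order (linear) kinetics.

0.38 mcg/mL

k = ln2 / t½ = 0.693147 / 39.5 = 0.01755 h⁻¹
C = C₀ · e^(−k·t) = 5.450 × e^(−0.01755 × 152)
  = 5.450 × 0.06942 = 0.3783 mg/L
(0.3783 mg/L = 0.3783 mcg/mL)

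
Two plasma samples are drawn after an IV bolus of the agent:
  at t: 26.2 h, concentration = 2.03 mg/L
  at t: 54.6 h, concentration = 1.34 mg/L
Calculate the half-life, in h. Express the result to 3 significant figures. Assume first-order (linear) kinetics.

47.4 h

k = ln(C₁/C₂) / (t₂ − t₁) = ln(2.03/1.34) / (54.6 − 26.2)
  = 0.4154 / 28.40 = 0.01463 h⁻¹
t½ = ln2 / k = 0.693147 / 0.01463 = 47.38 h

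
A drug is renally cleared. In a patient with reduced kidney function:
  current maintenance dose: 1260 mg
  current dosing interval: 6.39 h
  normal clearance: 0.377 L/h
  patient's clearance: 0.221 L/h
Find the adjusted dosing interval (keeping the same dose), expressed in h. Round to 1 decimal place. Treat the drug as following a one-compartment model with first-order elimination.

To keep the same average steady-state level, dosing rate must scale with clearance.
CL ratio = 0.221 / 0.377 = 0.5862
New interval (same dose) = 6.39 / 0.5862 = 10.90 h

10.9 h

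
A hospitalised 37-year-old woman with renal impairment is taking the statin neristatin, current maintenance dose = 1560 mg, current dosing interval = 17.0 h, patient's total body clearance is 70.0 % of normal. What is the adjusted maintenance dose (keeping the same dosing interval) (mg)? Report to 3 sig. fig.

1090 mg

To keep the same average steady-state level, dosing rate must scale with clearance.
CL ratio = 70.0 / 100 = 0.7000
New dose (same interval) = 1560 × 0.7000 = 1092 mg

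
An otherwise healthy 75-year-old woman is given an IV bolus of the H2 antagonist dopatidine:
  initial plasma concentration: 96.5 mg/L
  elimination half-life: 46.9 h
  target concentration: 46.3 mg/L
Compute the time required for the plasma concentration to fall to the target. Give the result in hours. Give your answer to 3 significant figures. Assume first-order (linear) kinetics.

49.7 h

k = ln2 / t½ = 0.693147 / 46.9 = 0.01478 h⁻¹
t = ln(C₀ / C) / k = ln(96.50 / 46.3) / 0.01478
  = ln(2.084) / 0.01478 = 0.7343 / 0.01478 = 49.68 h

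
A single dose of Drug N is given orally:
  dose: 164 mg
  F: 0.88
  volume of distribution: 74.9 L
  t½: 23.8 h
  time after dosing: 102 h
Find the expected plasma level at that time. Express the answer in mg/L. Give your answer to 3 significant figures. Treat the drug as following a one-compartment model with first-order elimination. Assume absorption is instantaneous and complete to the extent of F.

Amount reaching circulation = F × Dose = 0.88 × 164.0 = 144.3 mg
C₀ = F·Dose / Vd = 144.3 / 74.9 = 1.927 mg/L
k = ln2 / t½ = 0.693147 / 23.8 = 0.02912 h⁻¹
C = C₀ · e^(−k·t) = 1.927 × e^(−0.02912 × 102)
  = 1.927 × 0.05129 = 0.09884 mg/L

0.0988 mg/L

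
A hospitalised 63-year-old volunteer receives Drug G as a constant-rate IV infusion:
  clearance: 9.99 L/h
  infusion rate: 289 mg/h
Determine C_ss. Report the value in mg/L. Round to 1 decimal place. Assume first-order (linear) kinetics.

28.9 mg/L

At steady state Css = R₀ / CL = 289 / 9.990 = 28.93 mg/L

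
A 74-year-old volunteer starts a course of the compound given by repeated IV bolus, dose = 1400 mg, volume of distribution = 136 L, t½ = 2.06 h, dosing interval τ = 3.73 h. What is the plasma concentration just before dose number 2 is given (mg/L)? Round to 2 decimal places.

2.93 mg/L

C₀ per dose = Dose / Vd = 1400 / 136 = 10.29 mg/L
k = ln2 / t½ = 0.693147 / 2.06 = 0.3365 h⁻¹
Fraction remaining after one interval: r = e^(−kτ) = e^(−0.3365 × 3.73) = 0.2850
Before dose 2, 1 dose has been given (aged 1τ).
C_trough = C₀ × r = 10.29 × 0.2850 = 2.933 mg/L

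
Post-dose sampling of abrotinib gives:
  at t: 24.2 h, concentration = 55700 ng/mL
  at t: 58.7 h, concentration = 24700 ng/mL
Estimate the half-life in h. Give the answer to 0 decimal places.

29 h

k = ln(C₁/C₂) / (t₂ − t₁) = ln(55700/24700) / (58.7 − 24.2)
  = 0.8132 / 34.50 = 0.02357 h⁻¹
t½ = ln2 / k = 0.693147 / 0.02357 = 29.41 h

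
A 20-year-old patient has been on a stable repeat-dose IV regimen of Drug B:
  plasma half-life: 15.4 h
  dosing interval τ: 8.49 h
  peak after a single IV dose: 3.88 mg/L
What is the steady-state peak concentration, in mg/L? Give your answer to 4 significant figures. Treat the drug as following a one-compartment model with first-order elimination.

k = ln2 / t½ = 0.693147 / 15.4 = 0.04501 h⁻¹
e^(−kτ) = e^(−0.04501 × 8.49) = 0.6824
Accumulation ratio R = 1 / (1 − e^(−kτ)) = 1 / (1 − 0.6824) = 3.149
Steady-state peak = C₀ × R = 3.88 × 3.149 = 12.22 mg/L

12.22 mg/L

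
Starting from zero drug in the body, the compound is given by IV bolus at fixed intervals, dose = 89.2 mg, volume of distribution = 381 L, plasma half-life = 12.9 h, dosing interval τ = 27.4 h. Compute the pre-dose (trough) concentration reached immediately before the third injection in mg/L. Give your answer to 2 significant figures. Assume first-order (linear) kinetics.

0.066 mg/L

C₀ per dose = Dose / Vd = 89.2 / 381 = 0.2341 mg/L
k = ln2 / t½ = 0.693147 / 12.9 = 0.05373 h⁻¹
Fraction remaining after one interval: r = e^(−kτ) = e^(−0.05373 × 27.4) = 0.2294
Before dose 3, 2 doses have been given (aged 1τ, 2τ).
C_trough = C₀ × (r + r²) = 0.2341 × (0.2294 + 0.05262) = 0.06602 mg/L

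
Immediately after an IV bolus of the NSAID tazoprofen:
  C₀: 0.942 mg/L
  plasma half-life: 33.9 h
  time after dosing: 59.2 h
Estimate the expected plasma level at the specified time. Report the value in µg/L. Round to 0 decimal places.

281 µg/L

k = ln2 / t½ = 0.693147 / 33.9 = 0.02045 h⁻¹
C = C₀ · e^(−k·t) = 0.9420 × e^(−0.02045 × 59.2)
  = 0.9420 × 0.2980 = 0.2807 mg/L
Convert: 0.2807 mg/L × 1000 = 280.7 µg/L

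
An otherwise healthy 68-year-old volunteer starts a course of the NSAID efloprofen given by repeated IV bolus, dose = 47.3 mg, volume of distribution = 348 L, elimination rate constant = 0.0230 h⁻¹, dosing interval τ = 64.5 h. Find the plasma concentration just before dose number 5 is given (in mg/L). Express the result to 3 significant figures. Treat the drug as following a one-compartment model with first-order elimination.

C₀ per dose = Dose / Vd = 47.3 / 348 = 0.1359 mg/L
Fraction remaining after one interval: r = e^(−kτ) = e^(−0.02300 × 64.5) = 0.2268
Before dose 5, 4 doses have been given (aged 1τ, 2τ, 3τ, 4τ).
C_trough = C₀ × (r + r² + … + r^4) = C₀ × r(1−r^4)/(1−r)
        = 0.1359 × 0.2268 × (1 − 0.002646) / (1 − 0.2268) = 0.03976 mg/L

0.0398 mg/L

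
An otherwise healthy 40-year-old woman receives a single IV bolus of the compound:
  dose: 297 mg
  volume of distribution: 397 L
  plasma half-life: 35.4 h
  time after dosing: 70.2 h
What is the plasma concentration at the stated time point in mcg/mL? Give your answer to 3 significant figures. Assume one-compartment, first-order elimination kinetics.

0.189 mcg/mL

C₀ = Dose / Vd = 297.0 / 397 = 0.7481 mg/L
k = ln2 / t½ = 0.693147 / 35.4 = 0.01958 h⁻¹
C = C₀ · e^(−k·t) = 0.7481 × e^(−0.01958 × 70.2)
  = 0.7481 × 0.2530 = 0.1893 mg/L
(0.1893 mg/L = 0.1893 mcg/mL)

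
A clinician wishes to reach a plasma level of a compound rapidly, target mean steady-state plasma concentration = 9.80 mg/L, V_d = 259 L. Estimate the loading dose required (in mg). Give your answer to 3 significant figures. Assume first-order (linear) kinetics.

LD = Css × Vd = 9.80 × 259 = 2538 mg

2540 mg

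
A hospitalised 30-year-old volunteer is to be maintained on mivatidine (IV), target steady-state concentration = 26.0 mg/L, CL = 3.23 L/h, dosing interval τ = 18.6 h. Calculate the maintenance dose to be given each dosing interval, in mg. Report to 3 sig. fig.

1560 mg

At steady state, Dose/τ = Css × CL.
Dose = Css × CL × τ = 26.0 × 3.230 × 18.6 = 1562 mg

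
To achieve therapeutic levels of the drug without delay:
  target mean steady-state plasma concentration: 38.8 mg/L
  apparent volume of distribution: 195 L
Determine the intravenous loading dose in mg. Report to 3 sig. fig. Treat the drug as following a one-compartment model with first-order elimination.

LD = Css × Vd = 38.8 × 195 = 7566 mg

7570 mg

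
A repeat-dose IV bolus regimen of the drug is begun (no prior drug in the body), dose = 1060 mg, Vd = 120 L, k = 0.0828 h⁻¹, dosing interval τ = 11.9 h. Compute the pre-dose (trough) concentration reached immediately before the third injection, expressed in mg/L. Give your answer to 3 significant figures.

C₀ per dose = Dose / Vd = 1060 / 120 = 8.833 mg/L
Fraction remaining after one interval: r = e^(−kτ) = e^(−0.08280 × 11.9) = 0.3733
Before dose 3, 2 doses have been given (aged 1τ, 2τ).
C_trough = C₀ × (r + r²) = 8.833 × (0.3733 + 0.1394) = 4.529 mg/L

4.53 mg/L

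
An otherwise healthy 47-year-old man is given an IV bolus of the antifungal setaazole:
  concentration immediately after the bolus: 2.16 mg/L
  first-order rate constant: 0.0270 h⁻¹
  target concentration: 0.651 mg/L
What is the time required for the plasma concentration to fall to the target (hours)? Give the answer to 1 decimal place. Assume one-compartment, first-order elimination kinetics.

t = ln(C₀ / C) / k = ln(2.160 / 0.651) / 0.02700
  = ln(3.318) / 0.02700 = 1.199 / 0.02700 = 44.41 h

44.4 h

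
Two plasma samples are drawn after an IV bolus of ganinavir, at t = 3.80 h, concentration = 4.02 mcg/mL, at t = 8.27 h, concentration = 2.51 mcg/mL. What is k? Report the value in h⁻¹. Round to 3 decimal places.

k = ln(C₁/C₂) / (t₂ − t₁) = ln(4.02/2.51) / (8.27 − 3.80)
  = 0.4710 / 4.470 = 0.1054 h⁻¹

0.105 h⁻¹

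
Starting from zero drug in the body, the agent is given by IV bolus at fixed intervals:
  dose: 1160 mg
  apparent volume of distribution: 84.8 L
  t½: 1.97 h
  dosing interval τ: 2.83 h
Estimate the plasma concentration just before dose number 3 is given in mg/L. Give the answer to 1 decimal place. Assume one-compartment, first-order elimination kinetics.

6.9 mg/L

C₀ per dose = Dose / Vd = 1160 / 84.8 = 13.68 mg/L
k = ln2 / t½ = 0.693147 / 1.97 = 0.3519 h⁻¹
Fraction remaining after one interval: r = e^(−kτ) = e^(−0.3519 × 2.83) = 0.3694
Before dose 3, 2 doses have been given (aged 1τ, 2τ).
C_trough = C₀ × (r + r²) = 13.68 × (0.3694 + 0.1365) = 6.921 mg/L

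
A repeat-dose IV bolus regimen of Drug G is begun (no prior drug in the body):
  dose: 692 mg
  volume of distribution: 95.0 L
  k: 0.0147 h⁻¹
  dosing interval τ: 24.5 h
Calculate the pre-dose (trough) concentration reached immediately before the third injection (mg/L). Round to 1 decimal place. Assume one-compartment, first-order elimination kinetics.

C₀ per dose = Dose / Vd = 692 / 95.0 = 7.284 mg/L
Fraction remaining after one interval: r = e^(−kτ) = e^(−0.01470 × 24.5) = 0.6976
Before dose 3, 2 doses have been given (aged 1τ, 2τ).
C_trough = C₀ × (r + r²) = 7.284 × (0.6976 + 0.4866) = 8.626 mg/L

8.6 mg/L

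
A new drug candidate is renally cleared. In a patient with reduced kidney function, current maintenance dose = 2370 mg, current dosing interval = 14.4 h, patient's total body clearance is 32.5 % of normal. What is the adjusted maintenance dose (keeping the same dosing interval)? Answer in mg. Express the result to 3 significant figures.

To keep the same average steady-state level, dosing rate must scale with clearance.
CL ratio = 32.5 / 100 = 0.3250
New dose (same interval) = 2370 × 0.3250 = 770.3 mg

770 mg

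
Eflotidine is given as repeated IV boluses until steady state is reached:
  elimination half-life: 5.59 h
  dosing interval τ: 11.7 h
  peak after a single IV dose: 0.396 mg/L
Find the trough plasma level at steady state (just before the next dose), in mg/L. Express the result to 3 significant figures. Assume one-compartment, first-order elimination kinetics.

0.121 mg/L

k = ln2 / t½ = 0.693147 / 5.59 = 0.1240 h⁻¹
e^(−kτ) = e^(−0.1240 × 11.7) = 0.2344
Accumulation ratio R = 1 / (1 − e^(−kτ)) = 1 / (1 − 0.2344) = 1.306
Steady-state trough = C₀ × R × e^(−kτ) = 0.396 × 1.306 × 0.2344 = 0.1212 mg/L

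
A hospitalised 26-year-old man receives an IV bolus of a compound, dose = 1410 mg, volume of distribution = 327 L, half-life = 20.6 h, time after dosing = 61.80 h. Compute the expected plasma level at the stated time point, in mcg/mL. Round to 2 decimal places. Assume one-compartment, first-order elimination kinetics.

0.54 mcg/mL

C₀ = Dose / Vd = 1410 / 327 = 4.312 mg/L
k = ln2 / t½ = 0.693147 / 20.6 = 0.03365 h⁻¹
t / t½ = 61.80 / 20.6 = 3 half-lives
C = C₀ × (1/2)^3 = 4.312 × 0.1250 = 0.5390 mg/L
(0.5390 mg/L = 0.5390 mcg/mL)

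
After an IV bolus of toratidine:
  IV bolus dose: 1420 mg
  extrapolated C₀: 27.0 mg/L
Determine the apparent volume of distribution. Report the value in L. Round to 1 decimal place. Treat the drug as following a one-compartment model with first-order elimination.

Vd = Dose / C₀ = 1420 / 27.0 = 52.59 L

52.6 L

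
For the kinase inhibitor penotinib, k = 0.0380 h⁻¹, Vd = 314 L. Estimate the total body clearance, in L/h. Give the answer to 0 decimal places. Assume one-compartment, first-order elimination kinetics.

CL = k × Vd = 0.0380 × 314 = 11.93 L/h

12 L/h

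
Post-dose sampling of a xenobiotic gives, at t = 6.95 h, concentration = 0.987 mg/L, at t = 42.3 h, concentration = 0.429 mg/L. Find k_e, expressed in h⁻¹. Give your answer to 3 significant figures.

k = ln(C₁/C₂) / (t₂ − t₁) = ln(0.987/0.429) / (42.3 − 6.95)
  = 0.8332 / 35.35 = 0.02357 h⁻¹

0.0236 h⁻¹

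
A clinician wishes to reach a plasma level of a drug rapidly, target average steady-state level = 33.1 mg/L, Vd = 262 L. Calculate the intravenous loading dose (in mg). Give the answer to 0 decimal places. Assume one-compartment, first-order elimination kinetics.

8672 mg

LD = Css × Vd = 33.1 × 262 = 8672 mg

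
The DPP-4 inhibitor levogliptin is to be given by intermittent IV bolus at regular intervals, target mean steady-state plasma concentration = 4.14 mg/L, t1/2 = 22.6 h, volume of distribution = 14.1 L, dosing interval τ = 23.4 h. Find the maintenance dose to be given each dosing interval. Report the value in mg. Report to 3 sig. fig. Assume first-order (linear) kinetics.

k = ln2 / t½ = 0.693147 / 22.6 = 0.03067 h⁻¹
CL = k × Vd = 0.03067 × 14.1 = 0.4324 L/h
At steady state, Dose/τ = Css × CL.
Dose = Css × CL × τ = 4.14 × 0.4324 × 23.4 = 41.89 mg

41.9 mg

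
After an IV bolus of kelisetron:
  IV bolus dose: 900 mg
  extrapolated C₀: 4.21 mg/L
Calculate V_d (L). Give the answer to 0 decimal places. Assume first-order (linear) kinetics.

Vd = Dose / C₀ = 900.0 / 4.21 = 213.8 L

214 L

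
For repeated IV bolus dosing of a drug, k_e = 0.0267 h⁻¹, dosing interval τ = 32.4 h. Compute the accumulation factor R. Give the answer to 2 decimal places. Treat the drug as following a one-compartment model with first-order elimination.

1.73

e^(−kτ) = e^(−0.02670 × 32.4) = 0.4210
Accumulation ratio R = 1 / (1 − e^(−kτ)) = 1 / (1 − 0.4210) = 1.727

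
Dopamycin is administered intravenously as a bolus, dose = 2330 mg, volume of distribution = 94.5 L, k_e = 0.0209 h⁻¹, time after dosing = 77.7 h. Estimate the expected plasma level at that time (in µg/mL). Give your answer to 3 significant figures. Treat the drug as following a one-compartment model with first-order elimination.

C₀ = Dose / Vd = 2330 / 94.5 = 24.66 mg/L
C = C₀ · e^(−k·t) = 24.66 × e^(−0.02090 × 77.7)
  = 24.66 × 0.1971 = 4.860 mg/L
(4.860 mg/L = 4.860 µg/mL)

4.86 µg/mL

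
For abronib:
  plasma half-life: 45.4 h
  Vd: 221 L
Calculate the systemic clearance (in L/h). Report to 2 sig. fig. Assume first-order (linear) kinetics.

k = ln2 / t½ = 0.693147 / 45.4 = 0.01527 h⁻¹
CL = k × Vd = 0.01527 × 221 = 3.375 L/h

3.4 L/h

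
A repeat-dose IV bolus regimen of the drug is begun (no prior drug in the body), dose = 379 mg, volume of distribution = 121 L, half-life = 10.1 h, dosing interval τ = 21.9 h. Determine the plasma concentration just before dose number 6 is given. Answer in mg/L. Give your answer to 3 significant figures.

C₀ per dose = Dose / Vd = 379 / 121 = 3.132 mg/L
k = ln2 / t½ = 0.693147 / 10.1 = 0.06863 h⁻¹
Fraction remaining after one interval: r = e^(−kτ) = e^(−0.06863 × 21.9) = 0.2225
Before dose 6, 5 doses have been given (aged 1τ, 2τ, 3τ, 4τ, 5τ).
C_trough = C₀ × (r + r² + … + r^5) = C₀ × r(1−r^5)/(1−r)
        = 3.132 × 0.2225 × (1 − 0.0005453) / (1 − 0.2225) = 0.8958 mg/L

0.896 mg/L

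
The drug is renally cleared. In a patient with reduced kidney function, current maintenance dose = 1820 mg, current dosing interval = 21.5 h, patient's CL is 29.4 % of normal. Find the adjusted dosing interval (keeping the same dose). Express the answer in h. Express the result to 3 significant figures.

73.1 h

To keep the same average steady-state level, dosing rate must scale with clearance.
CL ratio = 29.4 / 100 = 0.2940
New interval (same dose) = 21.5 / 0.2940 = 73.13 h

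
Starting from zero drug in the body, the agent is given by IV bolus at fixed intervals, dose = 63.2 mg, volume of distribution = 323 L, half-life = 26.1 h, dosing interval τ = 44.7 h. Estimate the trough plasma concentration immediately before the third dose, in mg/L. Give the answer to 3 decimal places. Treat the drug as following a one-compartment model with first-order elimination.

0.078 mg/L

C₀ per dose = Dose / Vd = 63.2 / 323 = 0.1957 mg/L
k = ln2 / t½ = 0.693147 / 26.1 = 0.02656 h⁻¹
Fraction remaining after one interval: r = e^(−kτ) = e^(−0.02656 × 44.7) = 0.3051
Before dose 3, 2 doses have been given (aged 1τ, 2τ).
C_trough = C₀ × (r + r²) = 0.1957 × (0.3051 + 0.09309) = 0.07793 mg/L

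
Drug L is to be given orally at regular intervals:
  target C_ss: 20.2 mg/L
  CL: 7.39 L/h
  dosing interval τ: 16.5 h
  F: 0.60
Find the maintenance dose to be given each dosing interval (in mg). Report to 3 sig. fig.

4110 mg

At steady state, F × (Dose/τ) = Css × CL.
Dose = Css × CL × τ / F = 20.2 × 7.390 × 16.5 / 0.60 = 4105 mg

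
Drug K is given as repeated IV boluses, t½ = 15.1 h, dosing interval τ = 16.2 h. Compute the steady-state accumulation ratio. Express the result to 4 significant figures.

k = ln2 / t½ = 0.693147 / 15.1 = 0.04590 h⁻¹
e^(−kτ) = e^(−0.04590 × 16.2) = 0.4754
Accumulation ratio R = 1 / (1 − e^(−kτ)) = 1 / (1 − 0.4754) = 1.906

1.906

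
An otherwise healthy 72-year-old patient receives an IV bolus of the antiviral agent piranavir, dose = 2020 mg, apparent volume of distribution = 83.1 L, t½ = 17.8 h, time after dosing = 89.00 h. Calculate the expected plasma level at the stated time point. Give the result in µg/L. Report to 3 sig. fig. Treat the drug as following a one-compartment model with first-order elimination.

760 µg/L

C₀ = Dose / Vd = 2020 / 83.1 = 24.31 mg/L
k = ln2 / t½ = 0.693147 / 17.8 = 0.03894 h⁻¹
t / t½ = 89.00 / 17.8 = 5 half-lives
C = C₀ × (1/2)^5 = 24.31 × 0.03125 = 0.7597 mg/L
Convert: 0.7597 mg/L × 1000 = 759.7 µg/L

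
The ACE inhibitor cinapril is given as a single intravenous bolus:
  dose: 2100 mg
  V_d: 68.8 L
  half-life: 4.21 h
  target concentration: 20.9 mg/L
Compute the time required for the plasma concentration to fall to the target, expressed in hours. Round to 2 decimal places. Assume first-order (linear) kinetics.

C₀ = Dose / Vd = 2100 / 68.8 = 30.52 mg/L
k = ln2 / t½ = 0.693147 / 4.21 = 0.1646 h⁻¹
t = ln(C₀ / C) / k = ln(30.52 / 20.9) / 0.1646
  = ln(1.460) / 0.1646 = 0.3784 / 0.1646 = 2.299 h

2.30 h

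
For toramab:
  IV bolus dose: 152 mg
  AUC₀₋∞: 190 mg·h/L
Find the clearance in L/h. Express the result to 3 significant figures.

0.800 L/h

CL = Dose / AUC = 152 / 190 = 0.8000 L/h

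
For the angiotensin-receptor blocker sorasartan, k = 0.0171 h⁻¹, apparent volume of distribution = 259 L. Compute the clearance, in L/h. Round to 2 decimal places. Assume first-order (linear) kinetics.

4.43 L/h

CL = k × Vd = 0.0171 × 259 = 4.429 L/h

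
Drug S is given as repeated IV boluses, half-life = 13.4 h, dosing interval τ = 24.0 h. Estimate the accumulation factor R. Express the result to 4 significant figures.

k = ln2 / t½ = 0.693147 / 13.4 = 0.05173 h⁻¹
e^(−kτ) = e^(−0.05173 × 24.0) = 0.2889
Accumulation ratio R = 1 / (1 − e^(−kτ)) = 1 / (1 − 0.2889) = 1.406

1.406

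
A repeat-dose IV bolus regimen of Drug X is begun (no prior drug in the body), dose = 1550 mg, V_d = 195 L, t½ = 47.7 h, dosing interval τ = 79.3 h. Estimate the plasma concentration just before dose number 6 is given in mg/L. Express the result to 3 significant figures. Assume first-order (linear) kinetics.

C₀ per dose = Dose / Vd = 1550 / 195 = 7.949 mg/L
k = ln2 / t½ = 0.693147 / 47.7 = 0.01453 h⁻¹
Fraction remaining after one interval: r = e^(−kτ) = e^(−0.01453 × 79.3) = 0.3159
Before dose 6, 5 doses have been given (aged 1τ, 2τ, 3τ, 4τ, 5τ).
C_trough = C₀ × (r + r² + … + r^5) = C₀ × r(1−r^5)/(1−r)
        = 7.949 × 0.3159 × (1 − 0.003146) / (1 − 0.3159) = 3.659 mg/L

3.66 mg/L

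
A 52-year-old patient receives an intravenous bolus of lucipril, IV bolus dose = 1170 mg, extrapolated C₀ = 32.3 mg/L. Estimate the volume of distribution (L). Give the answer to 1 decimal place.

36.2 L

Vd = Dose / C₀ = 1170 / 32.3 = 36.22 L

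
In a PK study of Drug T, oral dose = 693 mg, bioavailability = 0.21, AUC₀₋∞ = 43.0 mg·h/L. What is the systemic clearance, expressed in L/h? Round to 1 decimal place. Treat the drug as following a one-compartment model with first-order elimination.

3.4 L/h

CL = F·Dose / AUC = 0.21 × 693 / 43.0 = 3.384 L/h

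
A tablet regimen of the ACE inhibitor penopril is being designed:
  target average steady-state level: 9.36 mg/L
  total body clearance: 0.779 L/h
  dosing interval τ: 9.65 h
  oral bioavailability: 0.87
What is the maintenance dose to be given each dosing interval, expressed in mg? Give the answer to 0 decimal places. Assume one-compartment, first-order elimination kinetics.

81 mg

At steady state, F × (Dose/τ) = Css × CL.
Dose = Css × CL × τ / F = 9.36 × 0.7790 × 9.65 / 0.87 = 80.88 mg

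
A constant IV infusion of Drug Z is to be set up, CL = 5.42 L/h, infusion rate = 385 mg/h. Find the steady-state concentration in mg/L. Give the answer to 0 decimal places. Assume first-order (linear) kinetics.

71 mg/L

At steady state Css = R₀ / CL = 385 / 5.420 = 71.03 mg/L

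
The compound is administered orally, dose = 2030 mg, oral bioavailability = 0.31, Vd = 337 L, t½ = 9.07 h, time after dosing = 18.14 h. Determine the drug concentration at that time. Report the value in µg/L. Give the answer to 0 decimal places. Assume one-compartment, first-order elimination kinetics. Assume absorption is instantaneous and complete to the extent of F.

Amount reaching circulation = F × Dose = 0.31 × 2030 = 629.3 mg
C₀ = F·Dose / Vd = 629.3 / 337 = 1.867 mg/L
k = ln2 / t½ = 0.693147 / 9.07 = 0.07642 h⁻¹
t / t½ = 18.14 / 9.07 = 2 half-lives
C = C₀ × (1/2)^2 = 1.867 × 0.2500 = 0.4668 mg/L
Convert: 0.4668 mg/L × 1000 = 466.8 µg/L

467 µg/L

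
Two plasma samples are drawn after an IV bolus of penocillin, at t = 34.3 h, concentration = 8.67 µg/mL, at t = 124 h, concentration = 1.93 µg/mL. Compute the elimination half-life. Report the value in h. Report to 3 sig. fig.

41.4 h

k = ln(C₁/C₂) / (t₂ − t₁) = ln(8.67/1.93) / (124 − 34.3)
  = 1.502 / 89.70 = 0.01674 h⁻¹
t½ = ln2 / k = 0.693147 / 0.01674 = 41.41 h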